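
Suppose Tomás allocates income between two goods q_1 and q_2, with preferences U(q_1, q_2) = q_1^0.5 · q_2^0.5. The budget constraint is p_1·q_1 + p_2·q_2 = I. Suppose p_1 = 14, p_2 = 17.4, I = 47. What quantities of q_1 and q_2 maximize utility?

q_1* = 1.6786, q_2* = 1.3506

Tangency: MRS = q_2/q_1 = p_1/p_2.
Rearranging, p_2·q_2 = p_1·q_1. Substituting into the budget gives p_1·q_1·(1 + 1) = I.
Demand: q_1*(p_1,p_2,I) = 0.5·I/p_1 and q_2* = 0.5·I/p_2.
At p_1=14, p_2=17.4, I=47: q_1* = 0.5·47/14 = 1.6786, q_2* = 1.3506.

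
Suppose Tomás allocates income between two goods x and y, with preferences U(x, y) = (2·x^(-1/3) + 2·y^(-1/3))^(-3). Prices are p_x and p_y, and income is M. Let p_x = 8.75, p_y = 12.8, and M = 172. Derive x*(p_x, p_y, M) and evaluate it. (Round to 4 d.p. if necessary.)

x* = 9.3616

From the CES first-order condition, (y/x)^(4/3) = p_x/p_y.
Solve for the ratio: y/x = [p_x/p_y]^(0.75).
With the ratio pinned down, the budget gives x* = M/(p_x + p_y·(y/x)) and y* = (y/x)·x*.
Numerically y/x = 0.751793, so x* = 172/(8.75 + 12.8·0.751793) = 9.3616.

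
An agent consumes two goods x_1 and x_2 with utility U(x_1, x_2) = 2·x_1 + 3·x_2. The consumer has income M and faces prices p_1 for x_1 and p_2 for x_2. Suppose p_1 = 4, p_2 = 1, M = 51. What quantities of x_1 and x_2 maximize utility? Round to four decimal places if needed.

x_1* = 0, x_2* = 51

x_2 gives more utility per dollar, so spend all income on x_2: x_2* = M/p_2, x_1* = 0.
Numerically: x_1* = 0, x_2* = 51.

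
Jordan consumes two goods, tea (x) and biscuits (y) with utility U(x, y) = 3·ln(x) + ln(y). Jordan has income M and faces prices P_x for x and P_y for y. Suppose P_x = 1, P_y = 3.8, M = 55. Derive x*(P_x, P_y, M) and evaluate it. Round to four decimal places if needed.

x* = 41.25

The MRS is 3·y/x. Set MRS = P_x/P_y.
So 3·P_y·y = P_x·x; combined with the budget, a share 0.75 of income goes to x.
Demand: x*(P_x,P_y,M) = 0.75·M/P_x and y* = 0.25·M/P_y.
At P_x=1, P_y=3.8, M=55: x* = 0.75·55/1 = 41.25.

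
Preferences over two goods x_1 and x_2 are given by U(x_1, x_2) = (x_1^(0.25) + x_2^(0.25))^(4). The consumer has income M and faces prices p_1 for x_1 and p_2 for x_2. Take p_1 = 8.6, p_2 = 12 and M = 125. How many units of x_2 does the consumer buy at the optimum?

x_2* = 4.9194

From the CES first-order condition, (x_2/x_1)^(0.75) = p_1/p_2.
Solve for the ratio: x_2/x_1 = [p_1/p_2]^(4/3).
With the ratio pinned down, the budget gives x_1* = M/(p_1 + p_2·(x_2/x_1)) and x_2* = (x_2/x_1)·x_1*.
Numerically x_2/x_1 = 0.641342, so x_1* = 125/(8.6 + 12·0.641342) = 7.6705 and x_2* = 0.641342·7.6705 = 4.9194.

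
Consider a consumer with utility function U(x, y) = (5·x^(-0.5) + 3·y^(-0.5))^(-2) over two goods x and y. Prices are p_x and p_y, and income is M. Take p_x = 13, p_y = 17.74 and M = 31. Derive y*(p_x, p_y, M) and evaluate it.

With the ratio pinned down, the budget gives x* = M/(p_x + p_y·(y/x)) and y* = (y/x)·x*.
Numerically y/x = 0.578221, so x* = 31/(13 + 17.74·0.578221) = 1.3329 and y* = 0.578221·1.3329 = 0.7707.

y* = 0.7707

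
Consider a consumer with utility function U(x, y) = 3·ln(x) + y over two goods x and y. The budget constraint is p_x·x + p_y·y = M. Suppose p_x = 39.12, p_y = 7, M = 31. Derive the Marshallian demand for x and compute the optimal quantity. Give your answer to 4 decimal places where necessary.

x* = 0.5368

MU_x = 3/x, MU_y = 1. Tangency: 3/x = p_x/p_y.
So x*(p_x,p_y) = 3·p_y/p_x, independent of income; and y* = (M − 3·p_y)/p_y.
At the given prices: x* = 3·7/39.12 = 0.5368.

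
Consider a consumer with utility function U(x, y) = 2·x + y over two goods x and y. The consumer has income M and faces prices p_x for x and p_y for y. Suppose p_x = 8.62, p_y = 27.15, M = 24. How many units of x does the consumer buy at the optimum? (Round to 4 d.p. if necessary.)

Linear utility — the consumer picks whichever good has higher MU/price: 2/8.62 = 0.232 vs 1/27.15 = 0.0368.
x gives more utility per dollar, so spend all income on x: x* = M/p_x, y* = 0.
Numerically: x* = 2.7842, y* = 0.

x* = 2.7842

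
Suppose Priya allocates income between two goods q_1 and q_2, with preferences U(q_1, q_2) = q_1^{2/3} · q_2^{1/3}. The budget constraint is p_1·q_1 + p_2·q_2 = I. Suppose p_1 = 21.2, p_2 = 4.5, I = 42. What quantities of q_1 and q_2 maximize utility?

q_1* = 1.3208, q_2* = 3.1111

The MRS is 2·q_2/q_1. Set MRS = p_1/p_2.
Rearranging, p_2·q_2 = (1/2)·p_1·q_1. Substituting into the budget gives p_1·q_1·(1 + (1/2)) = I.
Demand: q_1*(p_1,p_2,I) = 2/3·I/p_1 and q_2* = 1/3·I/p_2.
At p_1=21.2, p_2=4.5, I=42: q_1* = 2/3·42/21.2 = 1.3208, q_2* = 3.1111.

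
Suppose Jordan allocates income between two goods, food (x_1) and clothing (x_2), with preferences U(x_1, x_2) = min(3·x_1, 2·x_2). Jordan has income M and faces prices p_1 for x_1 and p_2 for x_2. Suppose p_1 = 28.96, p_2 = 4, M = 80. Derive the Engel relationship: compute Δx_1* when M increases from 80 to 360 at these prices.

With perfect complements, no substitution: consume in ratio x_1:x_2 = 2:3.
Budget: p_1·x_1 + p_2·(3/2)·x_1 = M, so (2·p_1 + 3·p_2)·x_1 = 2·M.
Demand: x_1*(p_1,p_2,M) = 2·M/(2·p_1 + 3·p_2), x_2* = 3·M/(2·p_1 + 3·p_2).
Here 2·28.96 + 3·4 = 69.92, giving x_1* = 2.2883.
At M' = 360: x_1* = 10.2975. Change: 10.2975 − 2.2883 = 8.0092.

Δx_1* = 8.0092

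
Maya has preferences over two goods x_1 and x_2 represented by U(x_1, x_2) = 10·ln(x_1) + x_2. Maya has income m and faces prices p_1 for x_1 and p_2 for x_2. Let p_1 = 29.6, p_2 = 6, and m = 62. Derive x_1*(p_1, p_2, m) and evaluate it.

Set MRS = p_1/p_2: (10/x_1)/1 = p_1/p_2.
So x_1*(p_1,p_2) = 10·p_2/p_1, independent of income; and x_2* = (m − 10·p_2)/p_2.
At the given prices: x_1* = 10·6/29.6 = 2.027.

x_1* = 2.027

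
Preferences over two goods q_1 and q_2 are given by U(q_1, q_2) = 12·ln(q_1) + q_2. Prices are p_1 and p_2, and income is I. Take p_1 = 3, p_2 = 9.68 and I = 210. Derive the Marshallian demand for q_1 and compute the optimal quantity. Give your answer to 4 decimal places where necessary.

q_1* = 38.72

At the given prices: q_1* = 12·9.68/3 = 38.72.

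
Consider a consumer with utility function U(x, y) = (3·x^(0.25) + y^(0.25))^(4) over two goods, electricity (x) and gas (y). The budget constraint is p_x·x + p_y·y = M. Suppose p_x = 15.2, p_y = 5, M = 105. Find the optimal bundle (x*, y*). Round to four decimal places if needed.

Substitute y = (y/x)·x into the budget: x* = M/(p_x + p_y·(y/x)).
Numerically y/x = 1.017817, so x* = 105/(15.2 + 5·1.017817) = 5.1752 and y* = 1.017817·5.1752 = 5.2674.

x* = 5.1752, y* = 5.2674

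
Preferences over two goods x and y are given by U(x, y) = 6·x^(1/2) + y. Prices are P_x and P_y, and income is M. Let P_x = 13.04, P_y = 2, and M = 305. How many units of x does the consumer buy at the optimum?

x* = 0.2117

Set MRS = P_x/P_y: 3·x^(−1/2) = P_x/P_y.
Thus x* = (3·P_y/P_x)² — independent of M — with the rest of income spent on y.
Plugging in: x* = (3·2/13.04)² = 0.2117.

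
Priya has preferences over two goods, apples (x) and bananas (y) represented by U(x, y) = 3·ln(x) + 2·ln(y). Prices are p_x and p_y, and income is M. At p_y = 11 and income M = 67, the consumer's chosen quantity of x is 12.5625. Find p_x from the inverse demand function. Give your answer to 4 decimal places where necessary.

p_x = 3.2

The MRS is (3/2)·y/x. Set MRS = p_x/p_y.
Rearranging, p_y·y = (2/3)·p_x·x. Substituting into the budget gives p_x·x·(1 + (2/3)) = M.
Demand: x*(p_x,p_y,M) = 0.6·M/p_x and y* = 0.4·M/p_y.
Set x* = 12.5625 in the demand function and solve for p_x: p_x = 3.2.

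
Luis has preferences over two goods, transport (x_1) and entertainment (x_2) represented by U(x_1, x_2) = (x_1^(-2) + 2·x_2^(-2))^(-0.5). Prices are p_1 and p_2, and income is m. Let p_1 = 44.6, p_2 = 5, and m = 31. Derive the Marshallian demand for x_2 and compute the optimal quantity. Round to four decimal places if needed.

MU_x_1 ∝ x_1^(-3), MU_x_2 ∝ 2·x_2^(-3), so MRS = (1/2)·(x_2/x_1)^(3) = p_1/p_2.
Hence x_2/x_1 = (2·p_1/p_2)^(1/(3)), i.e. raised to the 1/3 power.
Substitute x_2 = (x_2/x_1)·x_1 into the budget: x_1* = m/(p_1 + p_2·(x_2/x_1)).
Numerically x_2/x_1 = 2.612953, so x_1* = 31/(44.6 + 5·2.612953) = 0.5376 and x_2* = 2.612953·0.5376 = 1.4047.

x_2* = 1.4047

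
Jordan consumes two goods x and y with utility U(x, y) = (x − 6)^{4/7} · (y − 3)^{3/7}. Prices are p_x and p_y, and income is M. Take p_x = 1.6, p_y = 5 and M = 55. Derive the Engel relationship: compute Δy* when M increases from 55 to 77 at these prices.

MRS = (4/3)·(y−3)/(x−6). Tangency with p_x/p_y gives y−3 = (3/4)·(p_x/p_y)·(x−6).
After buying the subsistence bundle (6, 3), a share 4/7 of the remaining income goes to x: x* = 6 + 4/7·(M − 6p_x − 3p_y)/p_x.
Discretionary income = 55 − 6·1.6 − 3·5 = 30.4; y* = 3 + 3/7·30.4/5 = 5.6057.
At M' = 77: y* = 7.4914. Change: 7.4914 − 5.6057 = 1.8857.

Δy* = 1.8857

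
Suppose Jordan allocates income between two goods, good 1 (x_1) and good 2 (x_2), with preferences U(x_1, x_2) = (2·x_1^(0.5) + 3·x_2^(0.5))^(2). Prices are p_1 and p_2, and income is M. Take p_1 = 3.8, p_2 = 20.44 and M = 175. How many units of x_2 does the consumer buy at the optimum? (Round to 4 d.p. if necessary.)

x_2* = 2.5251

Numerically x_2/x_1 = 0.077766, so x_1* = 175/(3.8 + 20.44·0.077766) = 32.4704 and x_2* = 0.077766·32.4704 = 2.5251.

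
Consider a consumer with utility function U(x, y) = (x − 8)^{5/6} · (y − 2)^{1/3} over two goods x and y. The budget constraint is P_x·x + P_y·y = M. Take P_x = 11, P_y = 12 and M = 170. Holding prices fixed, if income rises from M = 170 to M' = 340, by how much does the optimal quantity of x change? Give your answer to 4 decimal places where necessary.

Δx* = 11.039

Let x' = x−8, y' = y−2. MRS = (5/2)·y'/x' = P_x/P_y.
After buying the subsistence bundle (8, 2), a share 5/7 of the remaining income goes to x: x* = 8 + 5/7·(M − 8P_x − 2P_y)/P_x.
Discretionary income = 170 − 8·11 − 2·12 = 58; x* = 8 + 5/7·58/11 = 11.7662.
At M' = 340: x* = 22.8052. Change: 22.8052 − 11.7662 = 11.039.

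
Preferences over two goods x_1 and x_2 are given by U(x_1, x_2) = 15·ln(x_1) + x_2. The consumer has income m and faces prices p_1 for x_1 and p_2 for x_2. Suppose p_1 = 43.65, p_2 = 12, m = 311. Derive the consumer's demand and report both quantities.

x_1* = 4.1237, x_2* = 10.9167

So x_1*(p_1,p_2) = 15·p_2/p_1, independent of income; and x_2* = (m − 15·p_2)/p_2.
At the given prices: x_1* = 15·12/43.65 = 4.1237, and x_2* = 10.9167.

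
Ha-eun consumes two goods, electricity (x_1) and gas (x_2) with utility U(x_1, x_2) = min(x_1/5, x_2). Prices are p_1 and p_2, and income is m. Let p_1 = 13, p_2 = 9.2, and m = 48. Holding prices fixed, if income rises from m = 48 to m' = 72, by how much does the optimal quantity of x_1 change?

Δx_1* = 1.6173

Leontief preferences: the optimum is at the kink where x_1/5 = x_2/1, i.e. x_2 = (1/5)·x_1.
Budget: p_1·x_1 + p_2·(1/5)·x_1 = m, so (5·p_1 + p_2)·x_1 = 5·m.
Demand: x_1*(p_1,p_2,m) = 5·m/(5·p_1 + p_2), x_2* = m/(5·p_1 + p_2).
Here 5·13 + 9.2 = 74.2, giving x_1* = 3.2345.
At m' = 72: x_1* = 4.8518. Change: 4.8518 − 3.2345 = 1.6173.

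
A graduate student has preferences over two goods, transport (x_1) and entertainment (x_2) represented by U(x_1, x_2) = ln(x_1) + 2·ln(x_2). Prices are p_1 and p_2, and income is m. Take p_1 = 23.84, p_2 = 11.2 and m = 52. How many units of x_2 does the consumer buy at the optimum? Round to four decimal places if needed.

The MRS is (1/2)·x_2/x_1. Set MRS = p_1/p_2.
Rearranging, p_2·x_2 = 2·p_1·x_1. Substituting into the budget gives p_1·x_1·(1 + 2) = m.
Demand: x_1*(p_1,p_2,m) = 1/3·m/p_1 and x_2* = 2/3·m/p_2.
At p_1=23.84, p_2=11.2, m=52: x_2* = 2/3·52/11.2 = 3.0952.

x_2* = 3.0952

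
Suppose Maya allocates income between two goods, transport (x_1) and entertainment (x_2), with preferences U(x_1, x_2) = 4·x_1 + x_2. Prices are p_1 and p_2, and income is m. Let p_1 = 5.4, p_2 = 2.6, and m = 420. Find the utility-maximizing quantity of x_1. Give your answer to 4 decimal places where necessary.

x_1* = 77.7778

Perfect substitutes: compare marginal utility per dollar. 4/p_1 vs 1/p_2 → 0.7407 vs 0.3846.
x_1 gives more utility per dollar, so spend all income on x_1: x_1* = m/p_1, x_2* = 0.
Numerically: x_1* = 77.7778, x_2* = 0.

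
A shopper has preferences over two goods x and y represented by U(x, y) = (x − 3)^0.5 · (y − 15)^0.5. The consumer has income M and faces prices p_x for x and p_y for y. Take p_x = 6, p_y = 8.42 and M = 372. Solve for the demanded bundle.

This is Cobb-Douglas in (x−3, y−15): tangency gives 0.5·p_y·(y−15) = 0.5·p_x·(x−3).
After buying the subsistence bundle (3, 15), a share 0.5 of the remaining income goes to x: x* = 3 + 0.5·(M − 3p_x − 15p_y)/p_x.
Discretionary income = 372 − 3·6 − 15·8.42 = 227.7; x* = 3 + 0.5·227.7/6 = 21.975; y* = 15 + 0.5·227.7/8.42 = 28.5214.

x* = 21.975, y* = 28.5214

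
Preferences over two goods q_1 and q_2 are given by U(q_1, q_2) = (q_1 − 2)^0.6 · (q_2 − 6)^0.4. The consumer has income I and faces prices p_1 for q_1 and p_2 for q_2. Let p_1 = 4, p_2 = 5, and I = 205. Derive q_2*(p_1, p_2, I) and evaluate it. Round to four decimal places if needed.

q_2* = 19.36

MRS = (3/2)·(q_2−6)/(q_1−2). Tangency with p_1/p_2 gives q_2−6 = (2/3)·(p_1/p_2)·(q_1−2).
After buying the subsistence bundle (2, 6), a share 0.6 of the remaining income goes to q_1: q_1* = 2 + 0.6·(I − 2p_1 − 6p_2)/p_1.
Discretionary income = 205 − 2·4 − 6·5 = 167; q_2* = 6 + 0.4·167/5 = 19.36.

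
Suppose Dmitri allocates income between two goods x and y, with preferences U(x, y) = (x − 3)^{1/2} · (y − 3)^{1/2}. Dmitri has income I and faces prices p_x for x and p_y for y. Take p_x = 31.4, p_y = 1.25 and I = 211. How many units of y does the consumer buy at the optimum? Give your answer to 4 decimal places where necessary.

This is Cobb-Douglas in (x−3, y−3): tangency gives 0.5·p_y·(y−3) = 0.5·p_x·(x−3).
After buying the subsistence bundle (3, 3), a share 0.5 of the remaining income goes to x: x* = 3 + 0.5·(I − 3p_x − 3p_y)/p_x.
Discretionary income = 211 − 3·31.4 − 3·1.25 = 113.05; y* = 3 + 0.5·113.05/1.25 = 48.22.

y* = 48.22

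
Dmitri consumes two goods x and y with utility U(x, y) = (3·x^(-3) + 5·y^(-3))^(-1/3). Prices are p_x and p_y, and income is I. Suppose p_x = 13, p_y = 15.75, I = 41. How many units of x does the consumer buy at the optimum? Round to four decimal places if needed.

x* = 1.3641

Substitute y = (y/x)·x into the budget: x* = I/(p_x + p_y·(y/x)).
Numerically y/x = 1.082999, so x* = 41/(13 + 15.75·1.082999) = 1.3641.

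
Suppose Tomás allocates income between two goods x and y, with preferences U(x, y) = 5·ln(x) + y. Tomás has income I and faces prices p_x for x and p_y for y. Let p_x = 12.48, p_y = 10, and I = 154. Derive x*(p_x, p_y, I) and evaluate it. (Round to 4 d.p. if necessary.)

x* = 4.0064

Set MRS = p_x/p_y: (5/x)/1 = p_x/p_y.
So x*(p_x,p_y) = 5·p_y/p_x, independent of income; and y* = (I − 5·p_y)/p_y.
At the given prices: x* = 5·10/12.48 = 4.0064.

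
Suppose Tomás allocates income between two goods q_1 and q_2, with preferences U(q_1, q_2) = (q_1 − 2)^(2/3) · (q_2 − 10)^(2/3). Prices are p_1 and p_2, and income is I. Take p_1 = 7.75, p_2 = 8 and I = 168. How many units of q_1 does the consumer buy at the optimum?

MRS = (q_2−10)/(q_1−2). Tangency with p_1/p_2 gives q_2−10 = (p_1/p_2)·(q_1−2).
After buying the subsistence bundle (2, 10), a share 0.5 of the remaining income goes to q_1: q_1* = 2 + 0.5·(I − 2p_1 − 10p_2)/p_1.
Discretionary income = 168 − 2·7.75 − 10·8 = 72.5; q_1* = 2 + 0.5·72.5/7.75 = 6.6774.

q_1* = 6.6774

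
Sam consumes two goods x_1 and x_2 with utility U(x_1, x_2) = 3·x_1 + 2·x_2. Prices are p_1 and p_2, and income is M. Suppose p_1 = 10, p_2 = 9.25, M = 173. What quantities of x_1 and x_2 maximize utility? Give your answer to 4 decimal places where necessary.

x_1* = 17.3, x_2* = 0

Numerically: x_1* = 17.3, x_2* = 0.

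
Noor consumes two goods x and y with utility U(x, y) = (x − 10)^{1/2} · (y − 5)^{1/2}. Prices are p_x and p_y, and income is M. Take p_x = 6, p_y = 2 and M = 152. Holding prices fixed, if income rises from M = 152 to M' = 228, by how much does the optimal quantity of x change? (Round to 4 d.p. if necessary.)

Let x' = x−10, y' = y−5. MRS = y'/x' = p_x/p_y.
After buying the subsistence bundle (10, 5), a share 0.5 of the remaining income goes to x: x* = 10 + 0.5·(M − 10p_x − 5p_y)/p_x.
Discretionary income = 152 − 10·6 − 5·2 = 82; x* = 10 + 0.5·82/6 = 16.8333.
At M' = 228: x* = 23.1667. Change: 23.1667 − 16.8333 = 6.3333.

Δx* = 6.3333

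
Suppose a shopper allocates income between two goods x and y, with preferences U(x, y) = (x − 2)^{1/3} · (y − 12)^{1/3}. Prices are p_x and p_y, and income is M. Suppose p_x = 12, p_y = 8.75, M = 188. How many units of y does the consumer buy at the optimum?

y* = 15.3714

Discretionary income = 188 − 2·12 − 12·8.75 = 59; y* = 12 + 0.5·59/8.75 = 15.3714.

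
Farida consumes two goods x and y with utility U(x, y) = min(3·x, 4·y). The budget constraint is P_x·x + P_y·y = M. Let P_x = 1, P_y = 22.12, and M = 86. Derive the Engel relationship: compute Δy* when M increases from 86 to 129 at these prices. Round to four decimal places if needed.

Demand: x*(P_x,P_y,M) = 4·M/(4·P_x + 3·P_y), y* = 3·M/(4·P_x + 3·P_y).
Here 4·1 + 3·22.12 = 70.36, giving y* = 3.6669.
At M' = 129: y* = 5.5003. Change: 5.5003 − 3.6669 = 1.8334.

Δy* = 1.8334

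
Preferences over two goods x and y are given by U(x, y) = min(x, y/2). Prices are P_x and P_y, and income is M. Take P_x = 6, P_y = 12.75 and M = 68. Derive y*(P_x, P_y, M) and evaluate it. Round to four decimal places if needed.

y* = 4.3175

With perfect complements, no substitution: consume in ratio x:y = 1:2.
Budget: P_x·x + P_y·2·x = M, so (P_x + 2·P_y)·x = M.
Demand: x*(P_x,P_y,M) = M/(P_x + 2·P_y), y* = 2·M/(P_x + 2·P_y).
Here 6 + 2·12.75 = 31.5, giving y* = 4.3175.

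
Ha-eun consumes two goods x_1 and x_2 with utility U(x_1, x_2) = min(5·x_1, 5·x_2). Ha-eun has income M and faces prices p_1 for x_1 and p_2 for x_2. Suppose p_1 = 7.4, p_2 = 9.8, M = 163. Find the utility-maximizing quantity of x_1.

With perfect complements, no substitution: consume in ratio x_1:x_2 = 5:5.
Budget: p_1·x_1 + p_2·x_1 = M, so (5·p_1 + 5·p_2)·x_1 = 5·M.
Demand: x_1*(p_1,p_2,M) = 5·M/(5·p_1 + 5·p_2), x_2* = 5·M/(5·p_1 + 5·p_2).
Here 5·7.4 + 5·9.8 = 86, giving x_1* = 9.4767.

x_1* = 9.4767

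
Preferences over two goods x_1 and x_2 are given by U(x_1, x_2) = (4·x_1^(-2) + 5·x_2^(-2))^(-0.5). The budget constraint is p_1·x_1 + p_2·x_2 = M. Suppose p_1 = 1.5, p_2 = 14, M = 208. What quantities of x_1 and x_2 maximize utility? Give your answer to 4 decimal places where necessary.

Substitute x_2 = (x_2/x_1)·x_1 into the budget: x_1* = M/(p_1 + p_2·(x_2/x_1)).
Numerically x_2/x_1 = 0.511632, so x_1* = 208/(1.5 + 14·0.511632) = 24.0106 and x_2* = 0.511632·24.0106 = 12.2846.

x_1* = 24.0106, x_2* = 12.2846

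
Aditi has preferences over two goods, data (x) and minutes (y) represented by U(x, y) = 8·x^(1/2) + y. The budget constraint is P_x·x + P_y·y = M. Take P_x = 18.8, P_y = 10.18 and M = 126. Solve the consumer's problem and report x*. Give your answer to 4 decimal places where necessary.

Solve: √x = 4·P_y/P_x, so x*(P_x,P_y) = (4·P_y/P_x)², and y* = (M − P_x·x*)/P_y.
Plugging in: x* = (4·10.18/18.8)² = 4.6914.

x* = 4.6914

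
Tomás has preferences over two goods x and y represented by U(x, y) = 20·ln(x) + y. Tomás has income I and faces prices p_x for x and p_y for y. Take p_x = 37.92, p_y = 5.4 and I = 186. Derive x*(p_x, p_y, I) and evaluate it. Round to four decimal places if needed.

x* = 2.8481

Set MRS = p_x/p_y: (20/x)/1 = p_x/p_y.
So x*(p_x,p_y) = 20·p_y/p_x, independent of income; and y* = (I − 20·p_y)/p_y.
At the given prices: x* = 20·5.4/37.92 = 2.8481.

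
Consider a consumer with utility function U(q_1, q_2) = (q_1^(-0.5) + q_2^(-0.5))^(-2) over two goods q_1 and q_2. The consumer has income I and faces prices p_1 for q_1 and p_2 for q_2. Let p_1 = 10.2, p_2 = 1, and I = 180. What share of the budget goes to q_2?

share on q_2 = 0.3156

MU_q_1 ∝ q_1^(-1.5), MU_q_2 ∝ q_2^(-1.5), so MRS = (q_2/q_1)^(1.5) = p_1/p_2.
Solve for the ratio: q_2/q_1 = [p_1/p_2]^(2/3).
With the ratio pinned down, the budget gives q_1* = I/(p_1 + p_2·(q_2/q_1)) and q_2* = (q_2/q_1)·q_1*.
Numerically q_2/q_1 = 4.703272, so q_1* = 180/(10.2 + 1·4.703272) = 12.0779 and q_2* = 4.703272·12.0779 = 56.8056.
Expenditure on q_2: 1·56.8056 = 56.8056; share = 0.3156.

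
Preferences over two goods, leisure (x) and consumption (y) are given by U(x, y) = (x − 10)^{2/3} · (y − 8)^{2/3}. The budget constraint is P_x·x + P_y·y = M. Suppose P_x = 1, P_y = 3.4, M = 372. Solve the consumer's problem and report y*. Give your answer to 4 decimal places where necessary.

y* = 57.2353

After buying the subsistence bundle (10, 8), a share 0.5 of the remaining income goes to x: x* = 10 + 0.5·(M − 10P_x − 8P_y)/P_x.
Discretionary income = 372 − 10·1 − 8·3.4 = 334.8; y* = 8 + 0.5·334.8/3.4 = 57.2353.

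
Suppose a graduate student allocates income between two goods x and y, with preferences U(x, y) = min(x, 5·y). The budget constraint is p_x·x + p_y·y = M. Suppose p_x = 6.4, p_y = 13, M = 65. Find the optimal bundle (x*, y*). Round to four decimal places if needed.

Here 5·6.4 + 13 = 45, giving x* = 7.2222 and y* = 1.4444.

x* = 7.2222, y* = 1.4444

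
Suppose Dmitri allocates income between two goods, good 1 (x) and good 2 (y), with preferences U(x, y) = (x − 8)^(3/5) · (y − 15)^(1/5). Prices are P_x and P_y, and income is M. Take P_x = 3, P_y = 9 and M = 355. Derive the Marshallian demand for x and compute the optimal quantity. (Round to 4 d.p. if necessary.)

x* = 57

Let x' = x−8, y' = y−15. MRS = 3·y'/x' = P_x/P_y.
Substituting into the budget: x* = 8 + 0.75·(M − 8·P_x − 15·P_y)/P_x, and y* = 15 + 0.25·(…)/P_y.
Discretionary income = 355 − 8·3 − 15·9 = 196; x* = 8 + 0.75·196/3 = 57.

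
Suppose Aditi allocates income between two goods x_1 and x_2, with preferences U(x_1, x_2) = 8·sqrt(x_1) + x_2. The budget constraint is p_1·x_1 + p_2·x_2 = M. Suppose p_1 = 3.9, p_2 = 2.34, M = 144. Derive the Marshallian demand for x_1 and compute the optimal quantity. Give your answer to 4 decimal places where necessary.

x_1* = 5.76

Utility is quasi-linear in x_2; the FOC for x_1 is 4/√x_1 = p_1/p_2.
Thus x_1* = (4·p_2/p_1)² — independent of M — with the rest of income spent on x_2.
Plugging in: x_1* = (4·2.34/3.9)² = 5.76.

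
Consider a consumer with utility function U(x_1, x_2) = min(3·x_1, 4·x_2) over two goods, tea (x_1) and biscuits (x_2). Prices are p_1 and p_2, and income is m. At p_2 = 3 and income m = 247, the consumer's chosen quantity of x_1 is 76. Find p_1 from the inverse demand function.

p_1 = 1

With perfect complements, no substitution: consume in ratio x_1:x_2 = 4:3.
Budget: p_1·x_1 + p_2·(3/4)·x_1 = m, so (4·p_1 + 3·p_2)·x_1 = 4·m.
Demand: x_1*(p_1,p_2,m) = 4·m/(4·p_1 + 3·p_2), x_2* = 3·m/(4·p_1 + 3·p_2).
Set x_1* = 76 in the demand function and solve for p_1: p_1 = 1.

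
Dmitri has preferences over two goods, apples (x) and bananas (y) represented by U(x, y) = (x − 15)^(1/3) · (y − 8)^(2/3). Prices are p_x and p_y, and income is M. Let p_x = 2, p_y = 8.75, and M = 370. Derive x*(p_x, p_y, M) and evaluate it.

This is Cobb-Douglas in (x−15, y−8): tangency gives 1/3·p_y·(y−8) = 2/3·p_x·(x−15).
Substituting into the budget: x* = 15 + 1/3·(M − 15·p_x − 8·p_y)/p_x, and y* = 8 + 2/3·(…)/p_y.
Discretionary income = 370 − 15·2 − 8·8.75 = 270; x* = 15 + 1/3·270/2 = 60.

x* = 60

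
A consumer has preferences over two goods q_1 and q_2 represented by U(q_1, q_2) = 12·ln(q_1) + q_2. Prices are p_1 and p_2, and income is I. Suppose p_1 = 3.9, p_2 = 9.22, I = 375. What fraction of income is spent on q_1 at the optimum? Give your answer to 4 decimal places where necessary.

share on q_1 = 0.295

MU_q_1 = 12/q_1, MU_q_2 = 1. Tangency: 12/q_1 = p_1/p_2.
So q_1*(p_1,p_2) = 12·p_2/p_1, independent of income; and q_2* = (I − 12·p_2)/p_2.
At the given prices: q_1* = 12·9.22/3.9 = 28.3692, and q_2* = 28.6725.
Expenditure on q_1: 3.9·28.3692 = 110.64; share = 0.295.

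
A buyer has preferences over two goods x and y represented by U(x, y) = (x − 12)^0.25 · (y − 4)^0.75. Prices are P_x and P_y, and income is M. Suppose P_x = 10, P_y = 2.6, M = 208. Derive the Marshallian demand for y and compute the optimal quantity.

Substituting into the budget: x* = 12 + 0.25·(M − 12·P_x − 4·P_y)/P_x, and y* = 4 + 0.75·(…)/P_y.
Discretionary income = 208 − 12·10 − 4·2.6 = 77.6; y* = 4 + 0.75·77.6/2.6 = 26.3846.

y* = 26.3846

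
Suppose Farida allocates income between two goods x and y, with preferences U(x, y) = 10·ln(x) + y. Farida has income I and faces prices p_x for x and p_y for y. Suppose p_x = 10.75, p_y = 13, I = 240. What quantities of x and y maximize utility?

MU_x = 10/x, MU_y = 1. Tangency: 10/x = p_x/p_y.
So x*(p_x,p_y) = 10·p_y/p_x, independent of income; and y* = (I − 10·p_y)/p_y.
At the given prices: x* = 10·13/10.75 = 12.093, and y* = 8.4615.

x* = 12.093, y* = 8.4615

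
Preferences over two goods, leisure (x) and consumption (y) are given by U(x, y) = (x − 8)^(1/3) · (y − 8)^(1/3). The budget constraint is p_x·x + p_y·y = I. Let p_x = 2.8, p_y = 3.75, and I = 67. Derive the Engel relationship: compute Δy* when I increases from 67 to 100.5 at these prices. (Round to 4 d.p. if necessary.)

Δy* = 4.4667

Discretionary income = 67 − 8·2.8 − 8·3.75 = 14.6; y* = 8 + 0.5·14.6/3.75 = 9.9467.
At I' = 100.5: y* = 14.4133. Change: 14.4133 − 9.9467 = 4.4667.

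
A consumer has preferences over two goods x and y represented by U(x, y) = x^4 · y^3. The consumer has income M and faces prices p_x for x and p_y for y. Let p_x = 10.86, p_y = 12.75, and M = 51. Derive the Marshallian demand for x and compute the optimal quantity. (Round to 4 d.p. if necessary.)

MU_x/MU_y = (4·y)/(3·x); tangency sets this equal to p_x/p_y.
So 4·p_y·y = 3·p_x·x; combined with the budget, a share 4/7 of income goes to x.
Demand: x*(p_x,p_y,M) = 4/7·M/p_x and y* = 3/7·M/p_y.
At p_x=10.86, p_y=12.75, M=51: x* = 4/7·51/10.86 = 2.6835.

x* = 2.6835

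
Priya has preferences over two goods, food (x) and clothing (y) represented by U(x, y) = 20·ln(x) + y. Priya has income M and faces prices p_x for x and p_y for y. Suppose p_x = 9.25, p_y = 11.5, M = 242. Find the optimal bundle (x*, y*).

x* = 24.8649, y* = 1.0435

Set MRS = p_x/p_y: (20/x)/1 = p_x/p_y.
So x*(p_x,p_y) = 20·p_y/p_x, independent of income; and y* = (M − 20·p_y)/p_y.
At the given prices: x* = 20·11.5/9.25 = 24.8649, and y* = 1.0435.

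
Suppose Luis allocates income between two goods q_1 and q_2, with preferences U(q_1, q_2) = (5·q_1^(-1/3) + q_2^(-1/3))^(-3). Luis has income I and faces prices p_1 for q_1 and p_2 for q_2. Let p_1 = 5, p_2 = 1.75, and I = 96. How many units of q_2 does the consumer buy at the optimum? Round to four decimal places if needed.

q_2* = 10.259

With the ratio pinned down, the budget gives q_1* = I/(p_1 + p_2·(q_2/q_1)) and q_2* = (q_2/q_1)·q_1*.
Numerically q_2/q_1 = 0.657236, so q_1* = 96/(5 + 1.75·0.657236) = 15.6093 and q_2* = 0.657236·15.6093 = 10.259.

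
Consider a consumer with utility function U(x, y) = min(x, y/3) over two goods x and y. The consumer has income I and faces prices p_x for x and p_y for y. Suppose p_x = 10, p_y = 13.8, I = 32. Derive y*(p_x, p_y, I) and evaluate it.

Leontief preferences: the optimum is at the kink where x/1 = y/3, i.e. y = 3·x.
Budget: p_x·x + p_y·3·x = I, so (p_x + 3·p_y)·x = I.
Demand: x*(p_x,p_y,I) = I/(p_x + 3·p_y), y* = 3·I/(p_x + 3·p_y).
Here 10 + 3·13.8 = 51.4, giving y* = 1.8677.

y* = 1.8677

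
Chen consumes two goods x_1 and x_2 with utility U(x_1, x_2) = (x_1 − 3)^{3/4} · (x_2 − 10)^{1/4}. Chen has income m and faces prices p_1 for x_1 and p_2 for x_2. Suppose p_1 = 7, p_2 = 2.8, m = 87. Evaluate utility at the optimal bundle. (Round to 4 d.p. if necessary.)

This is Cobb-Douglas in (x_1−3, x_2−10): tangency gives 0.75·p_2·(x_2−10) = 0.25·p_1·(x_1−3).
Substituting into the budget: x_1* = 3 + 0.75·(m − 3·p_1 − 10·p_2)/p_1, and x_2* = 10 + 0.25·(…)/p_2.
Discretionary income = 87 − 3·7 − 10·2.8 = 38; x_1* = 3 + 0.75·38/7 = 7.0714; x_2* = 10 + 0.25·38/2.8 = 13.3929.
Utility at the optimum: U(7.0714, 13.3929) = 3.89.

V = 3.89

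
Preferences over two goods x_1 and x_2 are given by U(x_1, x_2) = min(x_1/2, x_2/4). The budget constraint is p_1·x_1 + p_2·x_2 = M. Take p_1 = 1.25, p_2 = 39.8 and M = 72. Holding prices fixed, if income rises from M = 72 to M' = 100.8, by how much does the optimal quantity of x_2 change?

With perfect complements, no substitution: consume in ratio x_1:x_2 = 2:4.
Budget: p_1·x_1 + p_2·2·x_1 = M, so (2·p_1 + 4·p_2)·x_1 = 2·M.
Demand: x_1*(p_1,p_2,M) = 2·M/(2·p_1 + 4·p_2), x_2* = 4·M/(2·p_1 + 4·p_2).
Here 2·1.25 + 4·39.8 = 161.7, giving x_2* = 1.7811.
At M' = 100.8: x_2* = 2.4935. Change: 2.4935 − 1.7811 = 0.7124.

Δx_2* = 0.7124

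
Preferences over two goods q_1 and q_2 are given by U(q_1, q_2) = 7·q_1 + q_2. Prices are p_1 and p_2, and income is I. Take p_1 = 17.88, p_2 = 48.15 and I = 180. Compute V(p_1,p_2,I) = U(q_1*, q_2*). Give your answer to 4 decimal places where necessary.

Perfect substitutes: compare marginal utility per dollar. 7/p_1 vs 1/p_2 → 0.3915 vs 0.0208.
q_1 gives more utility per dollar, so spend all income on q_1: q_1* = I/p_1, q_2* = 0.
Numerically: q_1* = 10.0671, q_2* = 0.
Utility at the optimum: U(10.0671, 0) = 70.4698.

V = 70.4698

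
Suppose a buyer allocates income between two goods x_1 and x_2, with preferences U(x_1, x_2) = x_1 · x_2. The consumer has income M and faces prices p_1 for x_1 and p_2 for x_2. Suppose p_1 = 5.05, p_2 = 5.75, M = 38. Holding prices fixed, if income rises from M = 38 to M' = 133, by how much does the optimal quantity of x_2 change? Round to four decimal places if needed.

Δx_2* = 8.2609

Tangency: MRS = x_2/x_1 = p_1/p_2.
Rearranging, p_2·x_2 = p_1·x_1. Substituting into the budget gives p_1·x_1·(1 + 1) = M.
Demand: x_1*(p_1,p_2,M) = 0.5·M/p_1 and x_2* = 0.5·M/p_2.
At p_1=5.05, p_2=5.75, M=38: x_2* = 0.5·38/5.75 = 3.3043.
At M' = 133: x_2* = 11.5652. Change: 11.5652 − 3.3043 = 8.2609.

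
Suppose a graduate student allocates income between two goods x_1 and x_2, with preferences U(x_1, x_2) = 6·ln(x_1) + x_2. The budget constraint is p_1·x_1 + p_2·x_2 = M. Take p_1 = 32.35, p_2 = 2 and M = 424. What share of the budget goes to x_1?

So x_1*(p_1,p_2) = 6·p_2/p_1, independent of income; and x_2* = (M − 6·p_2)/p_2.
At the given prices: x_1* = 6·2/32.35 = 0.3709, and x_2* = 206.
Expenditure on x_1: 32.35·0.3709 = 12; share = 0.0283.

share on x_1 = 0.0283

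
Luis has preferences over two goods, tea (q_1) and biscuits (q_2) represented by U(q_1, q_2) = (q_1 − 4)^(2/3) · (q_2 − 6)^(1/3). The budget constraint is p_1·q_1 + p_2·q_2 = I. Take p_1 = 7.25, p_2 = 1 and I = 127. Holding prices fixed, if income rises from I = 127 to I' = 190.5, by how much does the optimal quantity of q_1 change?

Let q_1' = q_1−4, q_2' = q_2−6. MRS = 2·q_2'/q_1' = p_1/p_2.
Substituting into the budget: q_1* = 4 + 2/3·(I − 4·p_1 − 6·p_2)/p_1, and q_2* = 6 + 1/3·(…)/p_2.
Discretionary income = 127 − 4·7.25 − 6·1 = 92; q_1* = 4 + 2/3·92/7.25 = 12.4598.
At I' = 190.5: q_1* = 18.2989. Change: 18.2989 − 12.4598 = 5.8391.

Δq_1* = 5.8391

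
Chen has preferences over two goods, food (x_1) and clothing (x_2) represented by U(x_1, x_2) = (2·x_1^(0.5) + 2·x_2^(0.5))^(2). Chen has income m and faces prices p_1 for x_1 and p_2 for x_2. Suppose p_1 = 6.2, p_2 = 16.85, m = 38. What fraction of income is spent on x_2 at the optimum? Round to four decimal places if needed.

share on x_2 = 0.269

With the ratio pinned down, the budget gives x_1* = m/(p_1 + p_2·(x_2/x_1)) and x_2* = (x_2/x_1)·x_1*.
Numerically x_2/x_1 = 0.135389, so x_1* = 38/(6.2 + 16.85·0.135389) = 4.4804 and x_2* = 0.135389·4.4804 = 0.6066.
Expenditure on x_2: 16.85·0.6066 = 10.2213; share = 0.269.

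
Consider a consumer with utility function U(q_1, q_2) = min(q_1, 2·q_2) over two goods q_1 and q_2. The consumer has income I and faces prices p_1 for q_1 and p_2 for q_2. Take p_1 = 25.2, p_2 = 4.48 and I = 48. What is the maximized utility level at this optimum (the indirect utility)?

V = 1.7493

Leontief preferences: the optimum is at the kink where q_1/2 = q_2/1, i.e. q_2 = (1/2)·q_1.
Budget: p_1·q_1 + p_2·(1/2)·q_1 = I, so (2·p_1 + p_2)·q_1 = 2·I.
Demand: q_1*(p_1,p_2,I) = 2·I/(2·p_1 + p_2), q_2* = I/(2·p_1 + p_2).
Here 2·25.2 + 4.48 = 54.88, giving q_1* = 1.7493 and q_2* = 0.8746.
Utility at the optimum: U(1.7493, 0.8746) = 1.7493.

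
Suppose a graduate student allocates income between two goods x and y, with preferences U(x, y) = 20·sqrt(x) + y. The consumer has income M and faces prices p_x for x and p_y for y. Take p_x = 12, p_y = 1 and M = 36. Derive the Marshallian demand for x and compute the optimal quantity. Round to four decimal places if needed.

x* = 0.6944

Utility is quasi-linear in y; the FOC for x is 10/√x = p_x/p_y.
Thus x* = (10·p_y/p_x)² — independent of M — with the rest of income spent on y.
Plugging in: x* = (10·1/12)² = 0.6944.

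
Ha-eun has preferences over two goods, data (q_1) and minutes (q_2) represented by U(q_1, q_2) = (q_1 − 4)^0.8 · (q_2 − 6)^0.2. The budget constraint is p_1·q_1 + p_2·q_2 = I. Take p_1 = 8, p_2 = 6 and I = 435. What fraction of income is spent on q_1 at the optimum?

share on q_1 = 0.7485

MRS = 4·(q_2−6)/(q_1−4). Tangency with p_1/p_2 gives q_2−6 = (1/4)·(p_1/p_2)·(q_1−4).
Substituting into the budget: q_1* = 4 + 0.8·(I − 4·p_1 − 6·p_2)/p_1, and q_2* = 6 + 0.2·(…)/p_2.
Discretionary income = 435 − 4·8 − 6·6 = 367; q_1* = 4 + 0.8·367/8 = 40.7; q_2* = 6 + 0.2·367/6 = 18.2333.
Expenditure on q_1: 8·40.7 = 325.6; share = 0.7485.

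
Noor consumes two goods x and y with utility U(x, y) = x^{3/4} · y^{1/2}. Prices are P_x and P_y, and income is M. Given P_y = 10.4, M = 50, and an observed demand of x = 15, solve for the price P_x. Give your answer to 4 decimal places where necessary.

P_x = 2

MU_x/MU_y = (0.75·y)/(0.5·x); tangency sets this equal to P_x/P_y.
Rearranging, P_y·y = (2/3)·P_x·x. Substituting into the budget gives P_x·x·(1 + (2/3)) = M.
Demand: x*(P_x,P_y,M) = 0.6·M/P_x and y* = 0.4·M/P_y.
Set x* = 15 in the demand function and solve for P_x: P_x = 2.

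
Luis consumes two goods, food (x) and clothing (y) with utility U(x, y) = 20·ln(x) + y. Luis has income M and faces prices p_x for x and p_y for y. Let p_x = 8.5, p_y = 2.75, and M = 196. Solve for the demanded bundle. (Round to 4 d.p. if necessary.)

x* = 6.4706, y* = 51.2727

MU_x = 20/x, MU_y = 1. Tangency: 20/x = p_x/p_y.
So x*(p_x,p_y) = 20·p_y/p_x, independent of income; and y* = (M − 20·p_y)/p_y.
At the given prices: x* = 20·2.75/8.5 = 6.4706, and y* = 51.2727.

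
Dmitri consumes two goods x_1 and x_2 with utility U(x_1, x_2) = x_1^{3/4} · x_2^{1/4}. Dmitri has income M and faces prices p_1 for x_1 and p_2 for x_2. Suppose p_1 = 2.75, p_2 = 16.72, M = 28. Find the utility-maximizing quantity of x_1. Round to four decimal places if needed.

Tangency: MRS = 3·x_2/x_1 = p_1/p_2.
So 0.75·p_2·x_2 = 0.25·p_1·x_1; combined with the budget, a share 0.75 of income goes to x_1.
Demand: x_1*(p_1,p_2,M) = 0.75·M/p_1 and x_2* = 0.25·M/p_2.
At p_1=2.75, p_2=16.72, M=28: x_1* = 0.75·28/2.75 = 7.6364.

x_1* = 7.6364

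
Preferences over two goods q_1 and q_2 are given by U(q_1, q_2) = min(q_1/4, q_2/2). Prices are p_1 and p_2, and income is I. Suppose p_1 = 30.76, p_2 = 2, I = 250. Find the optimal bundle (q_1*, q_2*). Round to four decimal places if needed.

Here 4·30.76 + 2·2 = 127.04, giving q_1* = 7.8715 and q_2* = 3.9358.

q_1* = 7.8715, q_2* = 3.9358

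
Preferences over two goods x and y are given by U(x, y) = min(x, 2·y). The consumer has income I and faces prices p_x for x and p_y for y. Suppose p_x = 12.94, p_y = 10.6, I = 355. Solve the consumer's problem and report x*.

Here 2·12.94 + 10.6 = 36.48, giving x* = 19.4627.

x* = 19.4627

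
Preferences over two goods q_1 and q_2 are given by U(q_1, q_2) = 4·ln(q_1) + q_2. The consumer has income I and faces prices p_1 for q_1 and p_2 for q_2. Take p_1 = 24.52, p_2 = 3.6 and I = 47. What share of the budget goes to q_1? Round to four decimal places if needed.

Set MRS = p_1/p_2: (4/q_1)/1 = p_1/p_2.
So q_1*(p_1,p_2) = 4·p_2/p_1, independent of income; and q_2* = (I − 4·p_2)/p_2.
At the given prices: q_1* = 4·3.6/24.52 = 0.5873, and q_2* = 9.0556.
Expenditure on q_1: 24.52·0.5873 = 14.4; share = 0.3064.

share on q_1 = 0.3064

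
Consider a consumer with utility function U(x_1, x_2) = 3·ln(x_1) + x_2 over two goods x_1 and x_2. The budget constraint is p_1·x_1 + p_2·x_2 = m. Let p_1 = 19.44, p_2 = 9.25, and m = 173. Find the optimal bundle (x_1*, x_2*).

Set MRS = p_1/p_2: (3/x_1)/1 = p_1/p_2.
So x_1*(p_1,p_2) = 3·p_2/p_1, independent of income; and x_2* = (m − 3·p_2)/p_2.
At the given prices: x_1* = 3·9.25/19.44 = 1.4275, and x_2* = 15.7027.

x_1* = 1.4275, x_2* = 15.7027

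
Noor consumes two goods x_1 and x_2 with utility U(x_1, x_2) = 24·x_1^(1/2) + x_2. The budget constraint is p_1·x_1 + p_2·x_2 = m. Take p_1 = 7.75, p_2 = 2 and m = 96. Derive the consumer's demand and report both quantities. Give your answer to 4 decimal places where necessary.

MU_x_1 = 12/√x_1, MU_x_2 = 1. Tangency: 12/√x_1 = p_1/p_2.
Thus x_1* = (12·p_2/p_1)² — independent of m — with the rest of income spent on x_2.
Plugging in: x_1* = (12·2/7.75)² = 9.59, x_2* = 10.8387.

x_1* = 9.59, x_2* = 10.8387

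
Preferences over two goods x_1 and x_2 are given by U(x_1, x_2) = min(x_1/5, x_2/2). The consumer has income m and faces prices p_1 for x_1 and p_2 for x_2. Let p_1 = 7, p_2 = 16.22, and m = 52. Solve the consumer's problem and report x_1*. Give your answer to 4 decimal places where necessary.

Leontief preferences: the optimum is at the kink where x_1/5 = x_2/2, i.e. x_2 = (2/5)·x_1.
Budget: p_1·x_1 + p_2·(2/5)·x_1 = m, so (5·p_1 + 2·p_2)·x_1 = 5·m.
Demand: x_1*(p_1,p_2,m) = 5·m/(5·p_1 + 2·p_2), x_2* = 2·m/(5·p_1 + 2·p_2).
Here 5·7 + 2·16.22 = 67.44, giving x_1* = 3.8553.

x_1* = 3.8553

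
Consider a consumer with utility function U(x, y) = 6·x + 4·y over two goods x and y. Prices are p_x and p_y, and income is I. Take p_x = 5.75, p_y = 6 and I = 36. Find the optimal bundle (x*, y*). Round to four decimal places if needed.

x* = 6.2609, y* = 0

Perfect substitutes: compare marginal utility per dollar. 6/p_x vs 4/p_y → 1.0435 vs 0.6667.
x gives more utility per dollar, so spend all income on x: x* = I/p_x, y* = 0.
Numerically: x* = 6.2609, y* = 0.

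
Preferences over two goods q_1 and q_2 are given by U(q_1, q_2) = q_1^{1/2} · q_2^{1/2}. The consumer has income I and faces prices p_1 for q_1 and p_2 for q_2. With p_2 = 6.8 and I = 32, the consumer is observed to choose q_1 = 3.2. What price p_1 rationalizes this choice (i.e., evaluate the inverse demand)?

p_1 = 5

The MRS is q_2/q_1. Set MRS = p_1/p_2.
Rearranging, p_2·q_2 = p_1·q_1. Substituting into the budget gives p_1·q_1·(1 + 1) = I.
Demand: q_1*(p_1,p_2,I) = 0.5·I/p_1 and q_2* = 0.5·I/p_2.
Set q_1* = 3.2 in the demand function and solve for p_1: p_1 = 5.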